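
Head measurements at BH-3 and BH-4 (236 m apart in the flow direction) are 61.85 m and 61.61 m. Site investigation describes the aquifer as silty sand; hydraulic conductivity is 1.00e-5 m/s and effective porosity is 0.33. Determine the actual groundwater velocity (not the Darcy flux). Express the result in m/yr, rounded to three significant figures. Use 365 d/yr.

Hydraulic gradient i = (61.85 − 61.61) / 236 = 0.24 / 236 = 0.001017
K = 1.00e-5 m/s × 86400 s/d = 0.8640 m/d
Darcy flux q = K·i = 0.8640 × 0.001017 = 8.786e-4 m/d
v = Ki/n = 0.8640·0.001017/0.33 = 0.002663 m/d
   = 0.002663 × 365 = 0.972 m/yr

0.972 m/yr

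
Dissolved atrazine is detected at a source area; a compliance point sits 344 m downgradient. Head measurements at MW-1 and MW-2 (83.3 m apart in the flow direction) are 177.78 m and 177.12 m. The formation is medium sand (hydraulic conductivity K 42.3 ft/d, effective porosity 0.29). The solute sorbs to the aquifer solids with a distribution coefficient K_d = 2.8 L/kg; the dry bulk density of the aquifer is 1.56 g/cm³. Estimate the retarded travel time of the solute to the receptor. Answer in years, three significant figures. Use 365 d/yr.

Hydraulic gradient i = (177.78 − 177.12) / 83.3 = 0.66 / 83.3 = 0.007923
K = 42.3 ft/d × 0.3048 = 12.89 m/d
q = Ki = 12.89 × 0.007923 = 0.1022 m/d
v = Ki/n = 12.89·0.007923/0.29 = 0.3523 m/d
Retardation R = 1 + ρ_b·K_d/n = 1 + 1.56×2.8/0.29 = 16.06
Contaminant velocity v_c = v/R = 0.3523/16.06 = 0.02193 m/d
t = L/v_c = 344/0.02193 = 15690 d
   = 15690/365 = 43.0 yr

43.0 years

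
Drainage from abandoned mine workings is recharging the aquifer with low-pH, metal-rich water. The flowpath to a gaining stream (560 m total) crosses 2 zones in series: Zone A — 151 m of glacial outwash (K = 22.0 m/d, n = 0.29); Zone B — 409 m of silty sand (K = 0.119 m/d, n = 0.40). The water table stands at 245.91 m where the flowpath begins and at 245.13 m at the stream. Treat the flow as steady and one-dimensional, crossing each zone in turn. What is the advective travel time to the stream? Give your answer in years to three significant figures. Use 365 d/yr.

2510 years

Total head drop ΔH = 245.91 − 245.13 = 0.78 m
Steady 1-D flow in series ⇒ the Darcy flux q is identical in every zone and the zone head losses add (resistances L/K in series).
Σ(L/K) = 151/22.0 + 409/0.119 = 6.864 + 3437 = 3444 d
q = ΔH / Σ(L/K) = 0.78 / 3444 = 2.265e-4 m/d (same in every zone)
Zone A: v = q/n = 2.265e-4/0.29 = 7.810e-4 m/d → t_A = 151/7.810e-4 = 193300 d
Zone B: v = q/n = 2.265e-4/0.40 = 5.662e-4 m/d → t_B = 409/5.662e-4 = 722300 d
Total t = 193300 + 722300 = 915700 d
   = 915700 / 365 = 2510 yr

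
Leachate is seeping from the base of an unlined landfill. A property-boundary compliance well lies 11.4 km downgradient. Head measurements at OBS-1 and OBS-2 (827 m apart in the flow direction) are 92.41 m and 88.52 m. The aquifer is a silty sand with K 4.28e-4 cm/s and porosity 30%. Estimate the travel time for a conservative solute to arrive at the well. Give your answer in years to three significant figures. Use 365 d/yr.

Hydraulic gradient i = (92.41 − 88.52) / 827 = 3.89 / 827 = 0.004704
K = 4.28e-4 cm/s × 864 = 0.3698 m/d
Specific discharge q = 0.3698 × 0.004704 = 0.001739 m/d
v = Ki/n = 0.3698·0.004704/0.30 = 0.005798 m/d
L = 11.4 km = 11400 m
t = L / v = 11400 / 0.005798 = 1.966e6 d
   = 1.966e6 / 365 = 5390 yr

5390 years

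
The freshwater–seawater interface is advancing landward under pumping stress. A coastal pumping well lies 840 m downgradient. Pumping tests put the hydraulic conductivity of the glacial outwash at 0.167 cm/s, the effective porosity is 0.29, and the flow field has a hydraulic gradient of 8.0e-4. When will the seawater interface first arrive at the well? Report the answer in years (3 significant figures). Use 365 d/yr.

K = 0.167 cm/s × 864 = 144.3 m/d
q = Ki = 144.3 × 8.0e-4 = 0.1154 m/d
v = Ki/n = 144.3·8.0e-4/0.29 = 0.3980 m/d
t = L / v = 840 / 0.3980 = 2110 d
   = 2110 / 365 = 5.78 yr

5.78 years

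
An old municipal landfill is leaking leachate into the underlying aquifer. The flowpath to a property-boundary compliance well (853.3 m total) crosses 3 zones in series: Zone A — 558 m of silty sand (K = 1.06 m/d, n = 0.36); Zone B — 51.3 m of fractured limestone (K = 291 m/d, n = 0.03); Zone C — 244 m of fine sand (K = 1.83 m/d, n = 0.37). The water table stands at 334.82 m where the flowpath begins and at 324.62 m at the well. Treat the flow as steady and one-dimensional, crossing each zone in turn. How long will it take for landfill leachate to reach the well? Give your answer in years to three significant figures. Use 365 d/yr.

Total head drop ΔH = 334.82 − 324.62 = 10.20 m
Continuity: the same q passes through each zone, so ΔH = q·Σ(L_j/K_j) — the zones act as resistances in series.
Σ(L/K) = 558/1.06 + 51.3/291 + 244/1.83 = 526.4 + 0.1763 + 133.3 = 659.9 d
q = ΔH / Σ(L/K) = 10.20 / 659.9 = 0.01546 m/d (same in every zone)
Zone A: v = q/n = 0.01546/0.36 = 0.04293 m/d → t_A = 558/0.04293 = 13000 d
Zone B: v = q/n = 0.01546/0.03 = 0.5152 m/d → t_B = 51.3/0.5152 = 99.57 d
Zone C: v = q/n = 0.01546/0.37 = 0.04177 m/d → t_C = 244/0.04177 = 5841 d
Total t = 13000 + 99.57 + 5841 = 18940 d
   = 18940 / 365 = 51.9 yr

51.9 years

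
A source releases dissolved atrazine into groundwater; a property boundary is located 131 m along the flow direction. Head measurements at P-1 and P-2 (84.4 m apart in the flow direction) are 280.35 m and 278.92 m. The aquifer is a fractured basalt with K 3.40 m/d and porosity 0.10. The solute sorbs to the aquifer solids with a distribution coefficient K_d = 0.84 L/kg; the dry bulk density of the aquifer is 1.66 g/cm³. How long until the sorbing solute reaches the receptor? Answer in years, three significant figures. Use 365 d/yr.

Hydraulic gradient i = (280.35 − 278.92) / 84.4 = 1.43 / 84.4 = 0.01694
Darcy flux q = K·i = 3.40 × 0.01694 = 0.05761 m/d
Average linear velocity = 0.05761 / 0.10 = 0.5761 m/d
Retardation R = 1 + ρ_b·K_d/n = 1 + 1.66×0.84/0.10 = 14.94
Contaminant velocity v_c = v/R = 0.5761/14.94 = 0.03855 m/d
t = L/v_c = 131/0.03855 = 3398 d
   = 3398/365 = 9.31 yr

9.31 years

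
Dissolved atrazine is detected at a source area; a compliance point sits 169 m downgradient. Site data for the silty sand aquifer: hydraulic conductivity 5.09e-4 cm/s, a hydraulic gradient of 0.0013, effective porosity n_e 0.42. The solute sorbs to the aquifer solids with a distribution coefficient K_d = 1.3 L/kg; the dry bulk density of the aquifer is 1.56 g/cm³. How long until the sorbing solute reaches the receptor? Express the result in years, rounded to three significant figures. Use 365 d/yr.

1980 years

K = 5.09e-4 cm/s × 864 = 0.4398 m/d
q = Ki = 0.4398 × 0.0013 = 5.717e-4 m/d
Seepage velocity v = q / n = 5.717e-4 / 0.42 = 0.001361 m/d
Retardation R = 1 + ρ_b·K_d/n = 1 + 1.56×1.3/0.42 = 5.829
Contaminant velocity v_c = v/R = 0.001361/5.829 = 2.335e-4 m/d
t = L/v_c = 169/2.335e-4 = 723600 d
   = 723600/365 = 1980 yr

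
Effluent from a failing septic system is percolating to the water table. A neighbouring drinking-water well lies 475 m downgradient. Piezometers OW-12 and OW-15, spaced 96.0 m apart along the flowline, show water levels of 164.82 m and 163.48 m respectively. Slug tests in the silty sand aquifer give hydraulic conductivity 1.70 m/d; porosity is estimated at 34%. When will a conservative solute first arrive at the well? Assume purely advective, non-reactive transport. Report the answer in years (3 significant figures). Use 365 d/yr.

18.6 years

Hydraulic gradient i = (164.82 − 163.48) / 96.0 = 1.34 / 96.0 = 0.01396
Darcy flux q = K·i = 1.70 × 0.01396 = 0.02373 m/d
Average linear velocity = 0.02373 / 0.34 = 0.06979 m/d
t = L / v = 475 / 0.06979 = 6806 d
   = 6806 / 365 = 18.6 yr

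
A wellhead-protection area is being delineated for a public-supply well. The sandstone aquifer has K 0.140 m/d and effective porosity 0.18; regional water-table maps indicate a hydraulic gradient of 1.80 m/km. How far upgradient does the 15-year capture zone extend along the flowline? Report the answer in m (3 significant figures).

7.67 m

Darcy flux q = K·i = 0.140 × 0.0018 = 2.520e-4 m/d
Average linear velocity = 2.520e-4 / 0.18 = 0.001400 m/d
T = 15 yr × 365 = 5475 d
L = v × T = 0.001400 × 5475 = 7.665 m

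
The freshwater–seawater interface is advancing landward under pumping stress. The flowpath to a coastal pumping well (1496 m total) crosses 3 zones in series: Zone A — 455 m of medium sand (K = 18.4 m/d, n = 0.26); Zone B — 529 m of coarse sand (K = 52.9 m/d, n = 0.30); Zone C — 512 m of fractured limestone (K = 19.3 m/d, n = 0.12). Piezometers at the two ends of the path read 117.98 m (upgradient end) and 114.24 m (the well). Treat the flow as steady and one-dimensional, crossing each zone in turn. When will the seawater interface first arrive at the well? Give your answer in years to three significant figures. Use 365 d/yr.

15.2 years

Total head drop ΔH = 117.98 − 114.24 = 3.74 m
Steady 1-D flow in series ⇒ the Darcy flux q is identical in every zone and the zone head losses add (resistances L/K in series).
Σ(L/K) = 455/18.4 + 529/52.9 + 512/19.3 = 24.73 + 10.00 + 26.53 = 61.26 d
q = ΔH / Σ(L/K) = 3.74 / 61.26 = 0.06105 m/d (same in every zone)
Zone A: v = q/n = 0.06105/0.26 = 0.2348 m/d → t_A = 455/0.2348 = 1938 d
Zone B: v = q/n = 0.06105/0.30 = 0.2035 m/d → t_B = 529/0.2035 = 2599 d
Zone C: v = q/n = 0.06105/0.12 = 0.5088 m/d → t_C = 512/0.5088 = 1006 d
Total t = 1938 + 2599 + 1006 = 5543 d
   = 5543 / 365 = 15.2 yr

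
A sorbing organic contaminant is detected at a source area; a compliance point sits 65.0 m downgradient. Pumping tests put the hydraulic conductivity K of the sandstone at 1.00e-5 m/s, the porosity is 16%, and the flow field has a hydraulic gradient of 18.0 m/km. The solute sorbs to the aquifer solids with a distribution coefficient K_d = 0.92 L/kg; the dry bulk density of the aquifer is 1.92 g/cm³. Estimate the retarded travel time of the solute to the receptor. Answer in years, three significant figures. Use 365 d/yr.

K = 1.00e-5 m/s × 86400 s/d = 0.8640 m/d
Darcy flux q = K·i = 0.8640 × 0.018 = 0.01555 m/d
Seepage velocity v = q / n = 0.01555 / 0.16 = 0.09720 m/d
Retardation R = 1 + ρ_b·K_d/n = 1 + 1.92×0.92/0.16 = 12.04
Contaminant velocity v_c = v/R = 0.09720/12.04 = 0.008073 m/d
t = L/v_c = 65.0/0.008073 = 8051 d
   = 8051/365 = 22.1 yr

22.1 years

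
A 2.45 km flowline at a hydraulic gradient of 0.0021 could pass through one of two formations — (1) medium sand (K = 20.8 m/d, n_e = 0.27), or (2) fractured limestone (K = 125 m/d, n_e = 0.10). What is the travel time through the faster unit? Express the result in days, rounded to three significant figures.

933 days

Unit 1 (medium sand): v = 20.8×0.0021/0.27 = 0.1618 m/d, t = 2450/0.1618 = 15140 d
Unit 2 (fractured limestone): v = 125×0.0021/0.10 = 2.625 m/d, t = 2450/2.625 = 933.3 d
Faster unit: t = 933 d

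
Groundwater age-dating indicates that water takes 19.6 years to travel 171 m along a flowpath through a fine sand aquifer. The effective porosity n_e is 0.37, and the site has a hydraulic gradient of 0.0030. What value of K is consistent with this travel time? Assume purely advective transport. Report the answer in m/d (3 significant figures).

t = 19.6 years = 7154 d
v = L / t = 171 / 7154 = 0.02390 m/d
K = v · n / i = 0.02390 × 0.37 / 0.0030 = 2.95 m/d

2.95 m/d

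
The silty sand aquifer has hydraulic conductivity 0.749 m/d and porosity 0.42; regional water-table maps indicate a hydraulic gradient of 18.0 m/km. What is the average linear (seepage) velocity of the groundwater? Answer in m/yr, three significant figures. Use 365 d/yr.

11.7 m/yr

q = Ki = 0.749 × 0.018 = 0.01348 m/d
v = Ki/n = 0.749·0.018/0.42 = 0.03210 m/d
   = 0.03210 × 365 = 11.7 m/yr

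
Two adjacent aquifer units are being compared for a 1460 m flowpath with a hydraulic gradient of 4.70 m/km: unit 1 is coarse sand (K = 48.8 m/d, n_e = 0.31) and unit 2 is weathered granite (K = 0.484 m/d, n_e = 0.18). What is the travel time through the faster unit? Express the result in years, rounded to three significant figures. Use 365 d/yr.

Unit 1 (coarse sand): v = 48.8×0.0047/0.31 = 0.7399 m/d, t = 1460/0.7399 = 1973 d
Unit 2 (weathered granite): v = 0.484×0.0047/0.18 = 0.01264 m/d, t = 1460/0.01264 = 115500 d
Faster: 1973 d / 365 = 5.41 yr

5.41 years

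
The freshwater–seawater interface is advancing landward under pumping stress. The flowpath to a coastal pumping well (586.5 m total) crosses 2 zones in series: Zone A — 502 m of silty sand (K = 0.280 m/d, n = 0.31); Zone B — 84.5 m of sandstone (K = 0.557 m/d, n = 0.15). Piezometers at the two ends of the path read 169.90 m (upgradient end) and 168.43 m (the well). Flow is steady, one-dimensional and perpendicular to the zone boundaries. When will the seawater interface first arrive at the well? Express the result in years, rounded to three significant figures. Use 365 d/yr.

610 years

Total head drop ΔH = 169.90 − 168.43 = 1.47 m
Steady 1-D flow in series ⇒ the Darcy flux q is identical in every zone and the zone head losses add (resistances L/K in series).
Σ(L/K) = 502/0.280 + 84.5/0.557 = 1793 + 151.7 = 1945 d
q = ΔH / Σ(L/K) = 1.47 / 1945 = 7.560e-4 m/d (same in every zone)
Zone A: v = q/n = 7.560e-4/0.31 = 0.002439 m/d → t_A = 502/0.002439 = 205900 d
Zone B: v = q/n = 7.560e-4/0.15 = 0.005040 m/d → t_B = 84.5/0.005040 = 16770 d
Total t = 205900 + 16770 = 222600 d
   = 222600 / 365 = 610 yr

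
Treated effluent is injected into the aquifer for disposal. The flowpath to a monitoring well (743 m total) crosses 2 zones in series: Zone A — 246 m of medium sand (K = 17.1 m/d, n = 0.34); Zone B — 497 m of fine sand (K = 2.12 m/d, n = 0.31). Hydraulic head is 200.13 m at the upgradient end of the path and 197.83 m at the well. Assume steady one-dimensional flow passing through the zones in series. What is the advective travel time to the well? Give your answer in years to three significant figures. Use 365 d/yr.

Total head drop ΔH = 200.13 − 197.83 = 2.30 m
Steady 1-D flow in series ⇒ the Darcy flux q is identical in every zone and the zone head losses add (resistances L/K in series).
Σ(L/K) = 246/17.1 + 497/2.12 = 14.39 + 234.4 = 248.8 d
q = ΔH / Σ(L/K) = 2.30 / 248.8 = 0.009244 m/d (same in every zone)
Zone A: v = q/n = 0.009244/0.34 = 0.02719 m/d → t_A = 246/0.02719 = 9048 d
Zone B: v = q/n = 0.009244/0.31 = 0.02982 m/d → t_B = 497/0.02982 = 16670 d
Total t = 9048 + 16670 = 25720 d
   = 25720 / 365 = 70.5 yr

70.5 years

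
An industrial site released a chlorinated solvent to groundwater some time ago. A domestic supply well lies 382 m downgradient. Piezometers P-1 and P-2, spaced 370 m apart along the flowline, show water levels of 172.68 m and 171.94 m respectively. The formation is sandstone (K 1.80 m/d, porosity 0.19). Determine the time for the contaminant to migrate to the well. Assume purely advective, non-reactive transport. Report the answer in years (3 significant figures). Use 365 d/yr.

Hydraulic gradient i = (172.68 − 171.94) / 370 = 0.74 / 370 = 0.002000
Specific discharge q = 1.80 × 0.002000 = 0.003600 m/d
v_s = q/n_e = 0.003600/0.19 = 0.01895 m/d
t = L / v = 382 / 0.01895 = 20160 d
   = 20160 / 365 = 55.2 yr

55.2 years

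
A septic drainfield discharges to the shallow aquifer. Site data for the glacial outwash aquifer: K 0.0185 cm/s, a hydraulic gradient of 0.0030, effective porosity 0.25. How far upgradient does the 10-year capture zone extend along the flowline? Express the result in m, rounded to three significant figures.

700 m

K = 0.0185 cm/s × 864 = 15.98 m/d
Darcy flux q = K·i = 15.98 × 0.0030 = 0.04795 m/d
v_s = q/n_e = 0.04795/0.25 = 0.1918 m/d
T = 10 yr × 365 = 3650 d
L = v × T = 0.1918 × 3650 = 700.1 m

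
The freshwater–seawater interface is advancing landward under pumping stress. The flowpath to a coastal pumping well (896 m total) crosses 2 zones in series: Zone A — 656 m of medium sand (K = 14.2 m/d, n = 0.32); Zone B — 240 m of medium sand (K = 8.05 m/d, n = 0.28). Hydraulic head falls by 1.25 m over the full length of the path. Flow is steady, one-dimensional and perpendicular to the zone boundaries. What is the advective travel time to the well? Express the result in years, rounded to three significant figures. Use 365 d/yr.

46.2 years

Continuity: the same q passes through each zone, so ΔH = q·Σ(L_j/K_j) — the zones act as resistances in series.
Σ(L/K) = 656/14.2 + 240/8.05 = 46.20 + 29.81 = 76.01 d
q = ΔH / Σ(L/K) = 1.25 / 76.01 = 0.01645 m/d (same in every zone)
Zone A: v = q/n = 0.01645/0.32 = 0.05139 m/d → t_A = 656/0.05139 = 12760 d
Zone B: v = q/n = 0.01645/0.28 = 0.05873 m/d → t_B = 240/0.05873 = 4086 d
Total t = 12760 + 4086 = 16850 d
   = 16850 / 365 = 46.2 yr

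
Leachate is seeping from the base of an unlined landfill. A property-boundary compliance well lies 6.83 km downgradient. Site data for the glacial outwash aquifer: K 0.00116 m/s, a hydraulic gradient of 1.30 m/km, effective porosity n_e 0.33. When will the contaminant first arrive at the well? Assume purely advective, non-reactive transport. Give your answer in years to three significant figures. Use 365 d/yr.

K = 0.00116 m/s × 86400 s/d = 100.2 m/d
Specific discharge q = 100.2 × 0.0013 = 0.1303 m/d
v_s = q/n_e = 0.1303/0.33 = 0.3948 m/d
L = 6.83 km = 6830 m
t = L / v = 6830 / 0.3948 = 17300 d
   = 17300 / 365 = 47.4 yr

47.4 years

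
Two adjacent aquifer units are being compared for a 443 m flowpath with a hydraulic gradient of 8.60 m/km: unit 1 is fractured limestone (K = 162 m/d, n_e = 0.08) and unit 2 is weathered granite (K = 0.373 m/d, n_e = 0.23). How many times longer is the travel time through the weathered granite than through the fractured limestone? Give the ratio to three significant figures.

Unit 1 (fractured limestone): v = 162×0.0086/0.08 = 17.42 m/d, t = 443/17.42 = 25.44 d
Unit 2 (weathered granite): v = 0.373×0.0086/0.23 = 0.01395 m/d, t = 443/0.01395 = 31760 d
t(weathered granite) / t(fractured limestone) = 31760/25.44 = 1250

1250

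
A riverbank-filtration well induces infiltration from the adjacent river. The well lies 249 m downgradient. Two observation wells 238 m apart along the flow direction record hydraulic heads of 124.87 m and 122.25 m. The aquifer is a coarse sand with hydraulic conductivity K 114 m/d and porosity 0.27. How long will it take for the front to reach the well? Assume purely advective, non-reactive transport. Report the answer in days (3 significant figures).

Hydraulic gradient i = (124.87 − 122.25) / 238 = 2.62 / 238 = 0.01101
q = Ki = 114 × 0.01101 = 1.255 m/d
Average linear velocity = 1.255 / 0.27 = 4.648 m/d
t = L / v = 249 / 4.648 = 53.57 d

53.6 days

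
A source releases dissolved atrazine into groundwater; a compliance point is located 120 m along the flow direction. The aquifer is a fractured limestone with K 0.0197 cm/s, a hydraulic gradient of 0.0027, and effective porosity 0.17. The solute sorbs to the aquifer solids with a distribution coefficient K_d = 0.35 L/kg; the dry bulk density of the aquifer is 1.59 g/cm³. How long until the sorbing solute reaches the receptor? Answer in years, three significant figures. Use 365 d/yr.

K = 0.0197 cm/s × 864 = 17.02 m/d
q = Ki = 17.02 × 0.0027 = 0.04596 m/d
Average linear velocity = 0.04596 / 0.17 = 0.2703 m/d
Retardation R = 1 + ρ_b·K_d/n = 1 + 1.59×0.35/0.17 = 4.274
Contaminant velocity v_c = v/R = 0.2703/4.274 = 0.06326 m/d
t = L/v_c = 120/0.06326 = 1897 d
   = 1897/365 = 5.20 yr

5.20 years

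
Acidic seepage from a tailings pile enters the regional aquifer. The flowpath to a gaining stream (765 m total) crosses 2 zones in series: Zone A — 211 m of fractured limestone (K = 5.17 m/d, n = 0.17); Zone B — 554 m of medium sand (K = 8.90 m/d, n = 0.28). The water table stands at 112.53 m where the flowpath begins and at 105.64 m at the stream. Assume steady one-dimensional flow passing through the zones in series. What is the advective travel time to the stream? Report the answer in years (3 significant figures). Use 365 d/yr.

7.83 years

Total head drop ΔH = 112.53 − 105.64 = 6.89 m
Continuity: the same q passes through each zone, so ΔH = q·Σ(L_j/K_j) — the zones act as resistances in series.
Σ(L/K) = 211/5.17 + 554/8.90 = 40.81 + 62.25 = 103.1 d
q = ΔH / Σ(L/K) = 6.89 / 103.1 = 0.06685 m/d (same in every zone)
Zone A: v = q/n = 0.06685/0.17 = 0.3933 m/d → t_A = 211/0.3933 = 536.5 d
Zone B: v = q/n = 0.06685/0.28 = 0.2388 m/d → t_B = 554/0.2388 = 2320 d
Total t = 536.5 + 2320 = 2857 d
   = 2857 / 365 = 7.83 yr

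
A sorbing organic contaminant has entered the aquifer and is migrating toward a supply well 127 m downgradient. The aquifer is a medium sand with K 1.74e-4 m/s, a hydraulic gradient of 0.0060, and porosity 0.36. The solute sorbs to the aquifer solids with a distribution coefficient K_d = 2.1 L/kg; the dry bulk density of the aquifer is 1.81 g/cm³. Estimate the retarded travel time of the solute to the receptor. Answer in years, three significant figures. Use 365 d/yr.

K = 1.74e-4 m/s × 86400 s/d = 15.03 m/d
q = Ki = 15.03 × 0.0060 = 0.09020 m/d
Average linear velocity = 0.09020 / 0.36 = 0.2506 m/d
Retardation R = 1 + ρ_b·K_d/n = 1 + 1.81×2.1/0.36 = 11.56
Contaminant velocity v_c = v/R = 0.2506/11.56 = 0.02168 m/d
t = L/v_c = 127/0.02168 = 5859 d
   = 5859/365 = 16.1 yr

16.1 years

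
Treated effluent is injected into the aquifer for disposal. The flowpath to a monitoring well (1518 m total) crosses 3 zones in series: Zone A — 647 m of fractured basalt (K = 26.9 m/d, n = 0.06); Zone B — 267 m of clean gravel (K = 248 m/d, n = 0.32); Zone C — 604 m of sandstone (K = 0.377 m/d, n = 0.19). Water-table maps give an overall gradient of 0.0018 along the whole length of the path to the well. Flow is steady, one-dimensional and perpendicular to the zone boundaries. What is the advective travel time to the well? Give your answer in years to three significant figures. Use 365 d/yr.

390 years

Steady 1-D flow in series ⇒ the Darcy flux q is identical in every zone and the zone head losses add (resistances L/K in series).
Σ(L/K) = 647/26.9 + 267/248 + 604/0.377 = 24.05 + 1.077 + 1602 = 1627 d
K_eq = L_total / Σ(L/K) = 1518 / 1627 = 0.9329 m/d
q = K_eq · i = 0.9329 × 0.0018 = 0.001679 m/d (same in every zone)
Zone A: v = q/n = 0.001679/0.06 = 0.02799 m/d → t_A = 647/0.02799 = 23120 d
Zone B: v = q/n = 0.001679/0.32 = 0.005247 m/d → t_B = 267/0.005247 = 50880 d
Zone C: v = q/n = 0.001679/0.19 = 0.008838 m/d → t_C = 604/0.008838 = 68340 d
Total t = 23120 + 50880 + 68340 = 142300 d
   = 142300 / 365 = 390 yr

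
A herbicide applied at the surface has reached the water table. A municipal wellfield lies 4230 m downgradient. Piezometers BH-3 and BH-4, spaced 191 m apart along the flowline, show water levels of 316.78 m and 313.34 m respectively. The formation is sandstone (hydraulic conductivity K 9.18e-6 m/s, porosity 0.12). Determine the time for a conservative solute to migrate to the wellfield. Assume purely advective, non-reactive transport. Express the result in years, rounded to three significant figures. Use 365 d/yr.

Hydraulic gradient i = (316.78 − 313.34) / 191 = 3.44 / 191 = 0.01801
K = 9.18e-6 m/s × 86400 s/d = 0.7932 m/d
Specific discharge q = 0.7932 × 0.01801 = 0.01429 m/d
Average linear velocity = 0.01429 / 0.12 = 0.1190 m/d
t = L / v = 4230 / 0.1190 = 35530 d
   = 35530 / 365 = 97.4 yr

97.4 years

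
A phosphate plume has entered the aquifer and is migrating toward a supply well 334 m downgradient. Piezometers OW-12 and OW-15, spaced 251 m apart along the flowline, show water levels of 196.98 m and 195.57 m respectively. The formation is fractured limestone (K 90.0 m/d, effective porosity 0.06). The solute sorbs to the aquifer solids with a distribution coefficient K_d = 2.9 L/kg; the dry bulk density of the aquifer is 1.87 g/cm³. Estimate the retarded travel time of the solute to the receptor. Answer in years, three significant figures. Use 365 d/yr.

Hydraulic gradient i = (196.98 − 195.57) / 251 = 1.41 / 251 = 0.005618
Darcy flux q = K·i = 90.0 × 0.005618 = 0.5056 m/d
Average linear velocity = 0.5056 / 0.06 = 8.426 m/d
Retardation R = 1 + ρ_b·K_d/n = 1 + 1.87×2.9/0.06 = 91.38
Contaminant velocity v_c = v/R = 8.426/91.38 = 0.09221 m/d
t = L/v_c = 334/0.09221 = 3622 d
   = 3622/365 = 9.92 yr

9.92 years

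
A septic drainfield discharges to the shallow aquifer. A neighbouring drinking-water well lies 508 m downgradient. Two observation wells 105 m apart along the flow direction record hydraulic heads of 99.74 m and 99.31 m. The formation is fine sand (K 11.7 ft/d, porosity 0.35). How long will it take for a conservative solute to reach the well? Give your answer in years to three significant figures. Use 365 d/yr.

33.4 years

Hydraulic gradient i = (99.74 − 99.31) / 105 = 0.43 / 105 = 0.004095
K = 11.7 ft/d × 0.3048 = 3.566 m/d
q = Ki = 3.566 × 0.004095 = 0.01460 m/d
Average linear velocity = 0.01460 / 0.35 = 0.04173 m/d
t = L / v = 508 / 0.04173 = 12170 d
   = 12170 / 365 = 33.4 yr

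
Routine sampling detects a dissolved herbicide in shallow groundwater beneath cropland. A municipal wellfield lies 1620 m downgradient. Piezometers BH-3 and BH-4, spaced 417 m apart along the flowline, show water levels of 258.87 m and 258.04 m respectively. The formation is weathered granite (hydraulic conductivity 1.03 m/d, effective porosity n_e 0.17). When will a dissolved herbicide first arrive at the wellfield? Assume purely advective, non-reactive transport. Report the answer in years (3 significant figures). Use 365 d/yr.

368 years

Hydraulic gradient i = (258.87 − 258.04) / 417 = 0.83 / 417 = 0.001990
Specific discharge q = 1.03 × 0.001990 = 0.002050 m/d
Average linear velocity = 0.002050 / 0.17 = 0.01206 m/d
t = L / v = 1620 / 0.01206 = 134300 d
   = 134300 / 365 = 368 yr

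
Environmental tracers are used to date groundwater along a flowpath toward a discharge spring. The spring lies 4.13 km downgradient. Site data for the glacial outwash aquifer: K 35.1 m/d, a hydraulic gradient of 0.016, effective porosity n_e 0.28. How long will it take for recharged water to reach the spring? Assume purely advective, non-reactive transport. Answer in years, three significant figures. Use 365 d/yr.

q = Ki = 35.1 × 0.016 = 0.5616 m/d
v_s = q/n_e = 0.5616/0.28 = 2.006 m/d
L = 4.13 km = 4130 m
t = L / v = 4130 / 2.006 = 2059 d
   = 2059 / 365 = 5.64 yr

5.64 years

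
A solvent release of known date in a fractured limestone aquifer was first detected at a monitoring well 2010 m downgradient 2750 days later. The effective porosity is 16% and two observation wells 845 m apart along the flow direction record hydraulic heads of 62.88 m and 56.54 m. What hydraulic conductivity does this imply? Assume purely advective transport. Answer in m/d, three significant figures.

Hydraulic gradient i = (62.88 − 56.54) / 845 = 6.34 / 845 = 0.007503
v = L / t = 2010 / 2750 = 0.7309 m/d
K = v · n / i = 0.7309 × 0.16 / 0.007503 = 15.6 m/d

15.6 m/d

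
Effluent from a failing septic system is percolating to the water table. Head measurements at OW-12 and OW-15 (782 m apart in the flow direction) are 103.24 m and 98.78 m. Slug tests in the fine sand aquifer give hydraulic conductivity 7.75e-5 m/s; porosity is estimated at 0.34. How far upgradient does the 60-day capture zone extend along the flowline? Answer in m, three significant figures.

Hydraulic gradient i = (103.24 − 98.78) / 782 = 4.46 / 782 = 0.005703
K = 7.75e-5 m/s × 86400 s/d = 6.696 m/d
q = Ki = 6.696 × 0.005703 = 0.03819 m/d
Seepage velocity v = q / n = 0.03819 / 0.34 = 0.1123 m/d
L = v × T = 0.1123 × 60 = 6.739 m

6.74 m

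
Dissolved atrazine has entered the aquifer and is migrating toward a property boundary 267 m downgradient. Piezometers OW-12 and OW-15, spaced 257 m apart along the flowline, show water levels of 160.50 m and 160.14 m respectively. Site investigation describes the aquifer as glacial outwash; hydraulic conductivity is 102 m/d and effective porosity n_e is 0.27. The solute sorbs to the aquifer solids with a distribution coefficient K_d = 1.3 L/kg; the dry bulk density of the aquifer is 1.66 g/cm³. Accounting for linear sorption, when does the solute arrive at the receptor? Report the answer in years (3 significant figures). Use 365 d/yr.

Hydraulic gradient i = (160.50 − 160.14) / 257 = 0.36 / 257 = 0.001401
q = Ki = 102 × 0.001401 = 0.1429 m/d
v_s = q/n_e = 0.1429/0.27 = 0.5292 m/d
Retardation R = 1 + ρ_b·K_d/n = 1 + 1.66×1.3/0.27 = 8.993
Contaminant velocity v_c = v/R = 0.5292/8.993 = 0.05885 m/d
t = L/v_c = 267/0.05885 = 4537 d
   = 4537/365 = 12.4 yr

12.4 years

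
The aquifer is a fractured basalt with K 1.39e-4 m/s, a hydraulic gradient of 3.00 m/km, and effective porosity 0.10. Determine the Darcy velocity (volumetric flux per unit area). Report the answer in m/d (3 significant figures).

K = 1.39e-4 m/s × 86400 s/d = 12.01 m/d
q = Ki = 12.01 × 0.0030 = 0.03603 m/d

0.0360 m/d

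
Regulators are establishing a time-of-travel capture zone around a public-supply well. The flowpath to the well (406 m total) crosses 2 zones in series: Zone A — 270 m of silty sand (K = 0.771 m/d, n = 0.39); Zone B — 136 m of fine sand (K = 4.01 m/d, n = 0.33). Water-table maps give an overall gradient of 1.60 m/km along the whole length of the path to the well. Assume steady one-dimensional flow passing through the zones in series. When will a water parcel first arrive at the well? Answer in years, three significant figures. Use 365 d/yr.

Steady 1-D flow in series ⇒ the Darcy flux q is identical in every zone and the zone head losses add (resistances L/K in series).
Σ(L/K) = 270/0.771 + 136/4.01 = 350.2 + 33.92 = 384.1 d
K_eq = L_total / Σ(L/K) = 406 / 384.1 = 1.057 m/d
q = K_eq · i = 1.057 × 0.0016 = 0.001691 m/d (same in every zone)
Zone A: v = q/n = 0.001691/0.39 = 0.004336 m/d → t_A = 270/0.004336 = 62260 d
Zone B: v = q/n = 0.001691/0.33 = 0.005125 m/d → t_B = 136/0.005125 = 26540 d
Total t = 62260 + 26540 = 88800 d
   = 88800 / 365 = 243 yr

243 years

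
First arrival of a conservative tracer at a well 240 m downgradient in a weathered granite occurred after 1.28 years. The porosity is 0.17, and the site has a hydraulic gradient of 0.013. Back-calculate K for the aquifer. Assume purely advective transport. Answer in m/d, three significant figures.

t = 1.28 years = 467.2 d
v = L / t = 240 / 467.2 = 0.5137 m/d
K = v · n / i = 0.5137 × 0.17 / 0.013 = 6.72 m/d

6.72 m/d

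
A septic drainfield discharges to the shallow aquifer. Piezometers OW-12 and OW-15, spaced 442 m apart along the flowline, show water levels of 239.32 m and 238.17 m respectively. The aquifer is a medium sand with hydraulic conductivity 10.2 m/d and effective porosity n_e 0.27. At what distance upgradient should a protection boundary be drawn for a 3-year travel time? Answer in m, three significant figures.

108 m

Hydraulic gradient i = (239.32 − 238.17) / 442 = 1.15 / 442 = 0.002602
q = Ki = 10.2 × 0.002602 = 0.02654 m/d
Average linear velocity = 0.02654 / 0.27 = 0.09829 m/d
T = 3 yr × 365 = 1095 d
L = v × T = 0.09829 × 1095 = 107.6 m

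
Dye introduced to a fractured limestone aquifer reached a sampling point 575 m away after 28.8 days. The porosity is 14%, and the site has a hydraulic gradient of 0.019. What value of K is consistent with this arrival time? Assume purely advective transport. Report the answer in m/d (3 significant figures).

v = L / t = 575 / 28.8 = 19.97 m/d
K = v · n / i = 19.97 × 0.14 / 0.019 = 147 m/d

147 m/d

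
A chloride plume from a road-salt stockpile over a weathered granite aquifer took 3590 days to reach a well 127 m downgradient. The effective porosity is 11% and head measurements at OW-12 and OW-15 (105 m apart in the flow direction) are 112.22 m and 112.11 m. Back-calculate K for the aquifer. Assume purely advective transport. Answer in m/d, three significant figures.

Hydraulic gradient i = (112.22 − 112.11) / 105 = 0.11 / 105 = 0.001048
v = L / t = 127 / 3590 = 0.03538 m/d
K = v · n / i = 0.03538 × 0.11 / 0.001048 = 3.71 m/d

3.71 m/d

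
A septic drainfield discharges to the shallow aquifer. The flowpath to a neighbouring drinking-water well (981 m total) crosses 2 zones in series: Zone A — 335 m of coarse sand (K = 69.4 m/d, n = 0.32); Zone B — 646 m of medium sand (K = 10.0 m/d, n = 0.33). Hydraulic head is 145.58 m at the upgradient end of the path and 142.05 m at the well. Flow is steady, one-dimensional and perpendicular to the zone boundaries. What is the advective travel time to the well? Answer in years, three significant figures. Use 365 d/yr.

Total head drop ΔH = 145.58 − 142.05 = 3.53 m
Continuity: the same q passes through each zone, so ΔH = q·Σ(L_j/K_j) — the zones act as resistances in series.
Σ(L/K) = 335/69.4 + 646/10.0 = 4.827 + 64.60 = 69.43 d
q = ΔH / Σ(L/K) = 3.53 / 69.43 = 0.05084 m/d (same in every zone)
Zone A: v = q/n = 0.05084/0.32 = 0.1589 m/d → t_A = 335/0.1589 = 2108 d
Zone B: v = q/n = 0.05084/0.33 = 0.1541 m/d → t_B = 646/0.1541 = 4193 d
Total t = 2108 + 4193 = 6301 d
   = 6301 / 365 = 17.3 yr

17.3 years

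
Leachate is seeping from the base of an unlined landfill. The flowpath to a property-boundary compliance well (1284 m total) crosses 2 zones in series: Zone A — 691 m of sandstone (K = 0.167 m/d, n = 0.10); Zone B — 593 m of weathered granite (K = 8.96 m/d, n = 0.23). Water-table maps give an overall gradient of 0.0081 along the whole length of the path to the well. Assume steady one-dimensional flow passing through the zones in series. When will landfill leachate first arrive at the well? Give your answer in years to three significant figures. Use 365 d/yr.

228 years

Steady 1-D flow in series ⇒ the Darcy flux q is identical in every zone and the zone head losses add (resistances L/K in series).
Σ(L/K) = 691/0.167 + 593/8.96 = 4138 + 66.18 = 4204 d
K_eq = L_total / Σ(L/K) = 1284 / 4204 = 0.3054 m/d
q = K_eq · i = 0.3054 × 0.0081 = 0.002474 m/d (same in every zone)
Zone A: v = q/n = 0.002474/0.10 = 0.02474 m/d → t_A = 691/0.02474 = 27930 d
Zone B: v = q/n = 0.002474/0.23 = 0.01076 m/d → t_B = 593/0.01076 = 55130 d
Total t = 27930 + 55130 = 83060 d
   = 83060 / 365 = 228 yr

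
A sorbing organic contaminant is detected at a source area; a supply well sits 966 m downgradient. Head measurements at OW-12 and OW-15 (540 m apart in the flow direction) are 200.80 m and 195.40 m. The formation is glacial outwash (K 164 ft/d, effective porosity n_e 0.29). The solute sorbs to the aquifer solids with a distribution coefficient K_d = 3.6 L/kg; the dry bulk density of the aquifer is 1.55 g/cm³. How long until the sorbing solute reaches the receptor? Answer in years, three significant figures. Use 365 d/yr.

31.1 years

Hydraulic gradient i = (200.80 − 195.40) / 540 = 5.40 / 540 = 0.01000
K = 164 ft/d × 0.3048 = 49.99 m/d
Darcy flux q = K·i = 49.99 × 0.01000 = 0.4999 m/d
Average linear velocity = 0.4999 / 0.29 = 1.724 m/d
Retardation R = 1 + ρ_b·K_d/n = 1 + 1.55×3.6/0.29 = 20.24
Contaminant velocity v_c = v/R = 1.724/20.24 = 0.08516 m/d
t = L/v_c = 966/0.08516 = 11340 d
   = 11340/365 = 31.1 yr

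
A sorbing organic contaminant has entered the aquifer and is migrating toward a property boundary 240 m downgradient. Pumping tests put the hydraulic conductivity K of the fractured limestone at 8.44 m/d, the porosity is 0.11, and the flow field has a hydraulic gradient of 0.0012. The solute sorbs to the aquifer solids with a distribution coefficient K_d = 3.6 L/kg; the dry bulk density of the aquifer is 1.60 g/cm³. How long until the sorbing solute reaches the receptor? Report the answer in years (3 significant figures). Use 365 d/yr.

381 years

q = Ki = 8.44 × 0.0012 = 0.01013 m/d
Seepage velocity v = q / n = 0.01013 / 0.11 = 0.09207 m/d
Retardation R = 1 + ρ_b·K_d/n = 1 + 1.60×3.6/0.11 = 53.36
Contaminant velocity v_c = v/R = 0.09207/53.36 = 0.001725 m/d
t = L/v_c = 240/0.001725 = 139100 d
   = 139100/365 = 381 yr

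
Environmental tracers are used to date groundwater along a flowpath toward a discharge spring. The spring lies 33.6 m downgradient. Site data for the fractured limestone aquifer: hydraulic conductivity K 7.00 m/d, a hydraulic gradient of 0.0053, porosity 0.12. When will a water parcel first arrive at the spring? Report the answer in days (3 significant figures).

Specific discharge q = 7.00 × 0.0053 = 0.03710 m/d
v_s = q/n_e = 0.03710/0.12 = 0.3092 m/d
t = L / v = 33.6 / 0.3092 = 108.7 d

109 days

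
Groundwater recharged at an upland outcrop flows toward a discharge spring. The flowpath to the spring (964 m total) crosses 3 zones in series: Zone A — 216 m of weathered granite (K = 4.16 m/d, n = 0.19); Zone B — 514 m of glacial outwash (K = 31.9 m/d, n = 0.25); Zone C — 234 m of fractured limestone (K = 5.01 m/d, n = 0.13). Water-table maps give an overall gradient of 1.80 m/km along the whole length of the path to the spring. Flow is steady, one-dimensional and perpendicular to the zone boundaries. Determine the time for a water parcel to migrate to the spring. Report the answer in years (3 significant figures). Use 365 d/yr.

Continuity: the same q passes through each zone, so ΔH = q·Σ(L_j/K_j) — the zones act as resistances in series.
Σ(L/K) = 216/4.16 + 514/31.9 + 234/5.01 = 51.92 + 16.11 + 46.71 = 114.7 d
K_eq = L_total / Σ(L/K) = 964 / 114.7 = 8.401 m/d
q = K_eq · i = 8.401 × 0.0018 = 0.01512 m/d (same in every zone)
Zone A: v = q/n = 0.01512/0.19 = 0.07959 m/d → t_A = 216/0.07959 = 2714 d
Zone B: v = q/n = 0.01512/0.25 = 0.06049 m/d → t_B = 514/0.06049 = 8497 d
Zone C: v = q/n = 0.01512/0.13 = 0.1163 m/d → t_C = 234/0.1163 = 2012 d
Total t = 2714 + 8497 + 2012 = 13220 d
   = 13220 / 365 = 36.2 yr

36.2 years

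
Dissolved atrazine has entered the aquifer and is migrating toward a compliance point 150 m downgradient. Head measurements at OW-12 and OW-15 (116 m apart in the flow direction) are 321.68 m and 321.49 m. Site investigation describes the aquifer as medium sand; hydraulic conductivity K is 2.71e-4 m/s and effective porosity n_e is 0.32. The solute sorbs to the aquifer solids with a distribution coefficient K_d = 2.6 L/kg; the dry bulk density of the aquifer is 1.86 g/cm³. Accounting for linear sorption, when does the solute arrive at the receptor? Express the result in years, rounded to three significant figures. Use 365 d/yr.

Hydraulic gradient i = (321.68 − 321.49) / 116 = 0.19 / 116 = 0.001638
K = 2.71e-4 m/s × 86400 s/d = 23.41 m/d
Darcy flux q = K·i = 23.41 × 0.001638 = 0.03835 m/d
Seepage velocity v = q / n = 0.03835 / 0.32 = 0.1198 m/d
Retardation R = 1 + ρ_b·K_d/n = 1 + 1.86×2.6/0.32 = 16.11
Contaminant velocity v_c = v/R = 0.1198/16.11 = 0.007438 m/d
t = L/v_c = 150/0.007438 = 20170 d
   = 20170/365 = 55.3 yr

55.3 years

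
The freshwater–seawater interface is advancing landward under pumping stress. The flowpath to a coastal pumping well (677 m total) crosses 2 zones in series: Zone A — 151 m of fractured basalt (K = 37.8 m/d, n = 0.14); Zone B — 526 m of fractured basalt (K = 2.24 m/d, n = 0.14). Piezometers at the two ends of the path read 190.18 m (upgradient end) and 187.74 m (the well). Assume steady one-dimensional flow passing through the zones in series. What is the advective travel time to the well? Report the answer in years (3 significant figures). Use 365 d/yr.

25.4 years

Total head drop ΔH = 190.18 − 187.74 = 2.44 m
Continuity: the same q passes through each zone, so ΔH = q·Σ(L_j/K_j) — the zones act as resistances in series.
Σ(L/K) = 151/37.8 + 526/2.24 = 3.995 + 234.8 = 238.8 d
q = ΔH / Σ(L/K) = 2.44 / 238.8 = 0.01022 m/d (same in every zone)
Zone A: v = q/n = 0.01022/0.14 = 0.07298 m/d → t_A = 151/0.07298 = 2069 d
Zone B: v = q/n = 0.01022/0.14 = 0.07298 m/d → t_B = 526/0.07298 = 7208 d
Total t = 2069 + 7208 = 9277 d
   = 9277 / 365 = 25.4 yr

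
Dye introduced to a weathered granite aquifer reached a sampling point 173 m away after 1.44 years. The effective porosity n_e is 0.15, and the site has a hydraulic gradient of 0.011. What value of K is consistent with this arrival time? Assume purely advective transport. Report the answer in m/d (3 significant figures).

4.49 m/d

t = 1.44 years = 525.6 d
v = L / t = 173 / 525.6 = 0.3291 m/d
K = v · n / i = 0.3291 × 0.15 / 0.011 = 4.49 m/d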